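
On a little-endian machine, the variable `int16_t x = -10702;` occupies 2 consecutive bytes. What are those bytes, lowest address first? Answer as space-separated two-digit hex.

Two's complement of -10702 in 16 bits: 10702 = 0x29CE; invert → 0xD631; add 1 → 0xD632.
Split into bytes (most-significant first): D6 32.
In little-endian order the low byte comes first in memory.
So at ascending addresses the bytes are 32 D6.

32 D6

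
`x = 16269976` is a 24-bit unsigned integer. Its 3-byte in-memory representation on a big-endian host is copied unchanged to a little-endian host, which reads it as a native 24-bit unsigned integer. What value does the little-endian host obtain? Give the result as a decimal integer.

16269976 in 24-bit hexadecimal is 0xF84298.
Stored big-endian, the bytes at ascending addresses are F8 42 98.
Read back as little-endian, the first byte is least significant, giving 0x9842F8.
0x9842F8 = 9978616.

9978616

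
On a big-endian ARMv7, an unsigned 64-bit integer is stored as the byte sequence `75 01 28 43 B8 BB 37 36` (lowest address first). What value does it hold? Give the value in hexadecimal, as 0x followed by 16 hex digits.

Big-endian stores the most-significant byte at the lowest address.
The bytes are already most-significant first: 0x75012843B8BB3736.

0x75012843B8BB3736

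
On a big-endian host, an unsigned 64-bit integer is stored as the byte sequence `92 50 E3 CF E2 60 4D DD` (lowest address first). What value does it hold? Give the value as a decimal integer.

10543177209670028765

Big-endian stores the most-significant byte at the lowest address.
The bytes are already most-significant first: 0x9250E3CFE2604DDD.
0x9250E3CFE2604DDD = 10543177209670028765.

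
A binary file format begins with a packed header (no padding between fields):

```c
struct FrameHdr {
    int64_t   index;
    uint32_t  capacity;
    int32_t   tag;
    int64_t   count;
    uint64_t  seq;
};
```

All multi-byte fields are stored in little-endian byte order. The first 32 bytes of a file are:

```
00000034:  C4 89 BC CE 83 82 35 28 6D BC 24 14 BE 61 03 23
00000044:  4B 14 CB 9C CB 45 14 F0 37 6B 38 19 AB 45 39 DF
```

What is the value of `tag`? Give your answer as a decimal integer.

`tag` follows `index` (8 B), `capacity` (4 B), so it starts at offset 8 + 4 = 12 and occupies 4 bytes.
Bytes at offsets 12..15: BE 61 03 23.
In little-endian order the low byte comes first in memory.
Reassemble most-significant byte first: 23 03 61 BE → 0x230361BE.
0x230361BE = 587424190.

587424190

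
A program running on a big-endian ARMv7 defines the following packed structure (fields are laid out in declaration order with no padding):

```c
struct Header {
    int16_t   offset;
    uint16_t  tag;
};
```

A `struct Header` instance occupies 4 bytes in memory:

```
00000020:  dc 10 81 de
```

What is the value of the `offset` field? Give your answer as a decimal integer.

-9200

`offset` is the first field, at byte offset 0, occupying 2 bytes.
Bytes at offsets 0..1: DC 10.
In big-endian order the high byte comes first in memory.
The bytes are already most-significant first: 0xDC10.
Top bit is set, so as a signed 16-bit value this is 0xDC10 − 2^16 = -9200.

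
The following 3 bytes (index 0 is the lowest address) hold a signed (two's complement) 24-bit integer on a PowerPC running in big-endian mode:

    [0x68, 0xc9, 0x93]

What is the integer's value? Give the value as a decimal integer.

In big-endian order the high byte comes first in memory.
The bytes are already most-significant first: 0x68C993.
0x68C993 = 6867347.

6867347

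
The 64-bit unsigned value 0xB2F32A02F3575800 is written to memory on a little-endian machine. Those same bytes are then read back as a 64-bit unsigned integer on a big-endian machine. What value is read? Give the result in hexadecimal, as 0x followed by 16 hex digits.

Stored little-endian, the bytes at ascending addresses are 00 58 57 F3 02 2A F3 B2.
Read back as big-endian, the last byte is least significant, giving 0x005857F3022AF3B2.

0x005857F3022AF3B2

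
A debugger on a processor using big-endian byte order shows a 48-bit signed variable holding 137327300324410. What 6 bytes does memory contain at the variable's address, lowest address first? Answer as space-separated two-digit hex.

137327300324410 in hexadecimal, padded to 48 bits, is 0x7CE600F42C3A.
Split into bytes (most-significant first): 7C E6 00 F4 2C 3A.
Big-endian stores the most-significant byte at the lowest address.
So the memory order matches the most-significant-first order: 7C E6 00 F4 2C 3A.

7C E6 00 F4 2C 3A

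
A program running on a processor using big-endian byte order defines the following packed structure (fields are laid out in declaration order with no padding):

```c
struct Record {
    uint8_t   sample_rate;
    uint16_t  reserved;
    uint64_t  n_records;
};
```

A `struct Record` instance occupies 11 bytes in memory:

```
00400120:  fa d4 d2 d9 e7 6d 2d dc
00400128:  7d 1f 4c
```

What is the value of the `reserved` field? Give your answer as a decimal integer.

54482

`reserved` follows `sample_rate` (1 byte), so it starts at byte offset 1 and occupies 2 bytes.
Bytes at offsets 1..2: D4 D2.
Big-endian: lowest address holds the most-significant byte.
The bytes are already most-significant first: 0xD4D2.
0xD4D2 = 54482.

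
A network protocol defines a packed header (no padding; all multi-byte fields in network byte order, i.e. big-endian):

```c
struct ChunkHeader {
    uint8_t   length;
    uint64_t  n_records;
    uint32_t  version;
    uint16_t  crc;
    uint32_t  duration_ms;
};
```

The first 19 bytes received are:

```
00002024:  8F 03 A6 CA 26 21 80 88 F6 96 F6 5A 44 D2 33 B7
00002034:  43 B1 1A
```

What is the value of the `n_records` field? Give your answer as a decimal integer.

263119893367392502

`n_records` follows `length` (1 byte), so it starts at byte offset 1 and occupies 8 bytes.
Bytes at offsets 1..8: 03 A6 CA 26 21 80 88 F6.
In big-endian order the high byte comes first in memory.
The bytes are already most-significant first: 0x03A6CA26218088F6.
0x03A6CA26218088F6 = 263119893367392502.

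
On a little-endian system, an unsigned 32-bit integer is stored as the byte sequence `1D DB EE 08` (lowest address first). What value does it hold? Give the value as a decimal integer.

In little-endian order the low byte comes first in memory.
Reassemble most-significant byte first: 08 EE DB 1D → 0x08EEDB1D.
0x08EEDB1D = 149871389.

149871389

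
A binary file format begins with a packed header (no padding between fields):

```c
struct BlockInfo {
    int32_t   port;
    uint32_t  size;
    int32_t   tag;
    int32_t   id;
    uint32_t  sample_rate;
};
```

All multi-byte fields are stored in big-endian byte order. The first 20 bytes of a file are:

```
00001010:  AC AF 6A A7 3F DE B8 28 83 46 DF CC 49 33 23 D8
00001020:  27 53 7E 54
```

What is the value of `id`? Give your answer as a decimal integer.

1228088280

`id` follows `port` (4 B), `size` (4 B), `tag` (4 B), so it starts at offset 4 + 4 + 4 = 12 and occupies 4 bytes.
Bytes at offsets 12..15: 49 33 23 D8.
In big-endian order the high byte comes first in memory.
The bytes are already most-significant first: 0x493323D8.
0x493323D8 = 1228088280.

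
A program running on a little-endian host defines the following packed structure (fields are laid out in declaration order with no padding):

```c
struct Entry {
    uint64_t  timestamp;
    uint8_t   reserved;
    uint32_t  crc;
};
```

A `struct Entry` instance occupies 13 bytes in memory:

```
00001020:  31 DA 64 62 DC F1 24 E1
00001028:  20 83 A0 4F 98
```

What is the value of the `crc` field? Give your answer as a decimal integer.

`crc` follows `timestamp` (8 B), `reserved` (1 B), so it starts at offset 8 + 1 = 9 and occupies 4 bytes.
Bytes at offsets 9..12: 83 A0 4F 98.
Little-endian: lowest address holds the least-significant byte.
Reassemble most-significant byte first: 98 4F A0 83 → 0x984FA083.
0x984FA083 = 2555355267.

2555355267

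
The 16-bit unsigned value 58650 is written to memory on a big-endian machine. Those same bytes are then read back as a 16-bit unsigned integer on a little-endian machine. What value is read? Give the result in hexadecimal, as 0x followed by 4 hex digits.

58650 in 16-bit hexadecimal is 0xE51A.
Stored big-endian, the bytes at ascending addresses are E5 1A.
Read back as little-endian, the first byte is least significant, giving 0x1AE5.

0x1AE5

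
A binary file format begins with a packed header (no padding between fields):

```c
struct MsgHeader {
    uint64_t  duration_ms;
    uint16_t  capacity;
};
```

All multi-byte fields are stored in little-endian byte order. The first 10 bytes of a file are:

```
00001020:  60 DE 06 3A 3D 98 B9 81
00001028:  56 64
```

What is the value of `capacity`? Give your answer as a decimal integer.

25686

`capacity` follows `duration_ms` (8 bytes), so it starts at byte offset 8 and occupies 2 bytes.
Bytes at offsets 8..9: 56 64.
In little-endian order the low byte comes first in memory.
Reassemble most-significant byte first: 64 56 → 0x6456.
0x6456 = 25686.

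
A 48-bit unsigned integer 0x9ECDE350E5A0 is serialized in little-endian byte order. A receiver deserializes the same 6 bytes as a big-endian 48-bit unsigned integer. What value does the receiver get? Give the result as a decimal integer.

176906765061534

Stored little-endian, the bytes at ascending addresses are A0 E5 50 E3 CD 9E.
Read back as big-endian, the last byte is least significant, giving 0xA0E550E3CD9E.
0xA0E550E3CD9E = 176906765061534.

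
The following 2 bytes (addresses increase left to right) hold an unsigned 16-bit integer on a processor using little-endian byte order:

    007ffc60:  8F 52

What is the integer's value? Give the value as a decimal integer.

Little-endian: lowest address holds the least-significant byte.
Reassemble most-significant byte first: 52 8F → 0x528F.
0x528F = 21135.

21135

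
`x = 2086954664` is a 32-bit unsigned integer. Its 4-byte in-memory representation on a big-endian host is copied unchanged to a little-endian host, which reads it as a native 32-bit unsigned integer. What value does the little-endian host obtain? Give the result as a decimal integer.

2825282684

2086954664 in 32-bit hexadecimal is 0x7C6466A8.
Stored big-endian, the bytes at ascending addresses are 7C 64 66 A8.
Read back as little-endian, the first byte is least significant, giving 0xA866647C.
0xA866647C = 2825282684.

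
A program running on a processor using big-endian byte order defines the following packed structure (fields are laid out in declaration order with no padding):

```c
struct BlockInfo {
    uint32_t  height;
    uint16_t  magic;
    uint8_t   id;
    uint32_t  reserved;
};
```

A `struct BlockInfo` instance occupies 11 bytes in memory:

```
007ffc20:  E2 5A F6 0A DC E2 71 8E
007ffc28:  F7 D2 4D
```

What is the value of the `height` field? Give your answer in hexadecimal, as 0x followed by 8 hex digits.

0xE25AF60A

`height` is the first field, at byte offset 0, occupying 4 bytes.
Bytes at offsets 0..3: E2 5A F6 0A.
Big-endian stores the most-significant byte at the lowest address.
The bytes are already most-significant first: 0xE25AF60A.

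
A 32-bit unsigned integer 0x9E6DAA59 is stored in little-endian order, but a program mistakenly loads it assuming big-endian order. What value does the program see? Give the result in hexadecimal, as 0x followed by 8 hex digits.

0x59AA6D9E

Stored little-endian, the bytes at ascending addresses are 59 AA 6D 9E.
Read back as big-endian, the last byte is least significant, giving 0x59AA6D9E.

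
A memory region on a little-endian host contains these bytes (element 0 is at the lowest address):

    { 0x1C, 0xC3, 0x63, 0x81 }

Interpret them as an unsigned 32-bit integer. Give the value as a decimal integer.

Little-endian: lowest address holds the least-significant byte.
Reassemble most-significant byte first: 81 63 C3 1C → 0x8163C31C.
0x8163C31C = 2170798876.

2170798876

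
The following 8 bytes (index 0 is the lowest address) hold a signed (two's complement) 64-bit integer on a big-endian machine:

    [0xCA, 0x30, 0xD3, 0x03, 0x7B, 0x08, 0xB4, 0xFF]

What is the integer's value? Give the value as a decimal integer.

Big-endian stores the most-significant byte at the lowest address.
The bytes are already most-significant first: 0xCA30D3037B08B4FF.
Top bit is set, so as a signed 64-bit value this is 0xCA30D3037B08B4FF − 2^64 = -3877367267263466241.

-3877367267263466241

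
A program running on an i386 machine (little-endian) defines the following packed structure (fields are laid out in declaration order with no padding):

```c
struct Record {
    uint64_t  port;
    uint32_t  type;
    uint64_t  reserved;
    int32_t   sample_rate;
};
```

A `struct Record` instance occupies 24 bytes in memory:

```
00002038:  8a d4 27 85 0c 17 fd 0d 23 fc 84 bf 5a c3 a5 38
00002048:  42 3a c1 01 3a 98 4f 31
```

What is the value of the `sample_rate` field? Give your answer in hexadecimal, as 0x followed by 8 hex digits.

`sample_rate` follows `port` (8 B), `type` (4 B), `reserved` (8 B), so it starts at offset 8 + 4 + 8 = 20 and occupies 4 bytes.
Bytes at offsets 20..23: 3A 98 4F 31.
Little-endian: lowest address holds the least-significant byte.
Reassemble most-significant byte first: 31 4F 98 3A → 0x314F983A.

0x314F983A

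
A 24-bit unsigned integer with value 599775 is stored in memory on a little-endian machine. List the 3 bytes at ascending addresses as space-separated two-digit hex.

599775 in hexadecimal, padded to 24 bits, is 0x0926DF.
Split into bytes (most-significant first): 09 26 DF.
In little-endian order the low byte comes first in memory.
So at ascending addresses the bytes are DF 26 09.

DF 26 09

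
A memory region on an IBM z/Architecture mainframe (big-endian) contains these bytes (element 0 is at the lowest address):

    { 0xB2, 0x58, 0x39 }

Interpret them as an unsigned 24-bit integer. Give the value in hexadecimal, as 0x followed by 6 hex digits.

0xB25839

Big-endian stores the most-significant byte at the lowest address.
The bytes are already most-significant first: 0xB25839.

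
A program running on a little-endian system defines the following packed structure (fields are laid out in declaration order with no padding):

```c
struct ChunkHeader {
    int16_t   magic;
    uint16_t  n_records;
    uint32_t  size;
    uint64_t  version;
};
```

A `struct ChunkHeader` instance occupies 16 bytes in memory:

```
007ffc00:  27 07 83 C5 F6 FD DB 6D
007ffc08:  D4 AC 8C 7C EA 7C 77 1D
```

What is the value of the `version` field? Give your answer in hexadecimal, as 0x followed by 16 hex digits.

`version` follows `magic` (2 B), `n_records` (2 B), `size` (4 B), so it starts at offset 2 + 2 + 4 = 8 and occupies 8 bytes.
Bytes at offsets 8..15: D4 AC 8C 7C EA 7C 77 1D.
In little-endian order the low byte comes first in memory.
Reassemble most-significant byte first: 1D 77 7C EA 7C 8C AC D4 → 0x1D777CEA7C8CACD4.

0x1D777CEA7C8CACD4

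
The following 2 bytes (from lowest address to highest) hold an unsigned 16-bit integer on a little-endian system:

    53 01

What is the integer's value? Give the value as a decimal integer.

339

Little-endian stores the least-significant byte at the lowest address.
Reassemble most-significant byte first: 01 53 → 0x0153.
0x0153 = 339.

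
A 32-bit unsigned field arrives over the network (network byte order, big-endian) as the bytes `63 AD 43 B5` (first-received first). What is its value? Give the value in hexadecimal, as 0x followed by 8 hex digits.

0x63AD43B5

In big-endian order the high byte comes first in memory.
The bytes are already most-significant first: 0x63AD43B5.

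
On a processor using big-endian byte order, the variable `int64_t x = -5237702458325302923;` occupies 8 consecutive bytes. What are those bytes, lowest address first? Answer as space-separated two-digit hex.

Two's complement of -5237702458325302923 in 64 bits: 5237702458325302923 = 0x48B00EA2A3AB7E8B; invert → 0xB74FF15D5C548174; add 1 → 0xB74FF15D5C548175.
Split into bytes (most-significant first): B7 4F F1 5D 5C 54 81 75.
Big-endian: lowest address holds the most-significant byte.
So the memory order matches the most-significant-first order: B7 4F F1 5D 5C 54 81 75.

B7 4F F1 5D 5C 54 81 75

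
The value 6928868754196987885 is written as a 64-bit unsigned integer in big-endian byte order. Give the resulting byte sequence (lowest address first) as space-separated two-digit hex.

6928868754196987885 in hexadecimal, padded to 64 bits, is 0x6028496BD536FFED.
Split into bytes (most-significant first): 60 28 49 6B D5 36 FF ED.
Big-endian: lowest address holds the most-significant byte.
So the memory order matches the most-significant-first order: 60 28 49 6B D5 36 FF ED.

60 28 49 6B D5 36 FF ED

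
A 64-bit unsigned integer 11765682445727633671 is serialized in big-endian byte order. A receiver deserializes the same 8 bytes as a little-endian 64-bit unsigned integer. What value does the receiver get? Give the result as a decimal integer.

509370605101467811

11765682445727633671 in 64-bit hexadecimal is 0xA34819D8DDA51107.
Stored big-endian, the bytes at ascending addresses are A3 48 19 D8 DD A5 11 07.
Read back as little-endian, the first byte is least significant, giving 0x0711A5DDD81948A3.
0x0711A5DDD81948A3 = 509370605101467811.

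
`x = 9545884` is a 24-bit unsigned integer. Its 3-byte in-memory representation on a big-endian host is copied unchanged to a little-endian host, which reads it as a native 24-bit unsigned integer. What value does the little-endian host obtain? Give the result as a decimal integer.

10266769

9545884 in 24-bit hexadecimal is 0x91A89C.
Stored big-endian, the bytes at ascending addresses are 91 A8 9C.
Read back as little-endian, the first byte is least significant, giving 0x9CA891.
0x9CA891 = 10266769.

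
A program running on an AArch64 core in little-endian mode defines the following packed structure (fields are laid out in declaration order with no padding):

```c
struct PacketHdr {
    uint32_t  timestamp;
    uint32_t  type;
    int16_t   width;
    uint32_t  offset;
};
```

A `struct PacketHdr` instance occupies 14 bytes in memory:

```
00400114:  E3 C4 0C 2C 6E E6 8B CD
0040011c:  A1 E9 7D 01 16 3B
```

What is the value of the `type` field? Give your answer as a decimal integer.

`type` follows `timestamp` (4 bytes), so it starts at byte offset 4 and occupies 4 bytes.
Bytes at offsets 4..7: 6E E6 8B CD.
Little-endian: lowest address holds the least-significant byte.
Reassemble most-significant byte first: CD 8B E6 6E → 0xCD8BE66E.
0xCD8BE66E = 3448497774.

3448497774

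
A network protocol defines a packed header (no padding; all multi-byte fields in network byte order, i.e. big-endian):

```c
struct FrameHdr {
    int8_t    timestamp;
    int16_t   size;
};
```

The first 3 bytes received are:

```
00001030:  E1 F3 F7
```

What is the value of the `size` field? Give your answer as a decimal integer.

`size` follows `timestamp` (1 byte), so it starts at byte offset 1 and occupies 2 bytes.
Bytes at offsets 1..2: F3 F7.
Big-endian: lowest address holds the most-significant byte.
The bytes are already most-significant first: 0xF3F7.
Top bit is set, so as a signed 16-bit value this is 0xF3F7 − 2^16 = -3081.

-3081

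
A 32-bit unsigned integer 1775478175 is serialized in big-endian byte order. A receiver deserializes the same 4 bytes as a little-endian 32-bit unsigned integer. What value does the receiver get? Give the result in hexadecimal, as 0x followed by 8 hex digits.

0x9FA5D369

1775478175 in 32-bit hexadecimal is 0x69D3A59F.
Stored big-endian, the bytes at ascending addresses are 69 D3 A5 9F.
Read back as little-endian, the first byte is least significant, giving 0x9FA5D369.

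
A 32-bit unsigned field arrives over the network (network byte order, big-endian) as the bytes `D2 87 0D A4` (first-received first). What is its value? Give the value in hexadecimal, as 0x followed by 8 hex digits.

Big-endian stores the most-significant byte at the lowest address.
The bytes are already most-significant first: 0xD2870DA4.

0xD2870DA4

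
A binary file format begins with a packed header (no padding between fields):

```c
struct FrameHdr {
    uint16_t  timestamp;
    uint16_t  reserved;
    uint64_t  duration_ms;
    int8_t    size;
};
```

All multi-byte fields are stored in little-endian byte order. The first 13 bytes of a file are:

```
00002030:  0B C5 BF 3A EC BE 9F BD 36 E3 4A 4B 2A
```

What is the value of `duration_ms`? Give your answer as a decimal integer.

`duration_ms` follows `timestamp` (2 B), `reserved` (2 B), so it starts at offset 2 + 2 = 4 and occupies 8 bytes.
Bytes at offsets 4..11: EC BE 9F BD 36 E3 4A 4B.
In little-endian order the low byte comes first in memory.
Reassemble most-significant byte first: 4B 4A E3 36 BD 9F BE EC → 0x4B4AE336BD9FBEEC.
0x4B4AE336BD9FBEEC = 5425398525370285804.

5425398525370285804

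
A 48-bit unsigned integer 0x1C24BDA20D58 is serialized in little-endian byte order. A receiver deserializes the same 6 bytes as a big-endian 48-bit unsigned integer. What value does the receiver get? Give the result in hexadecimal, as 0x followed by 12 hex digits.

Stored little-endian, the bytes at ascending addresses are 58 0D A2 BD 24 1C.
Read back as big-endian, the last byte is least significant, giving 0x580DA2BD241C.

0x580DA2BD241C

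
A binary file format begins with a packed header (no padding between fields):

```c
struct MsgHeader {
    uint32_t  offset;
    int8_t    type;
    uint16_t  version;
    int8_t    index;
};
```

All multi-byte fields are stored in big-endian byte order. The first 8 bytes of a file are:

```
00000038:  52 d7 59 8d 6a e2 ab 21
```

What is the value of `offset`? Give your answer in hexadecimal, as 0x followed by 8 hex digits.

`offset` is the first field, at byte offset 0, occupying 4 bytes.
Bytes at offsets 0..3: 52 D7 59 8D.
Big-endian: lowest address holds the most-significant byte.
The bytes are already most-significant first: 0x52D7598D.

0x52D7598D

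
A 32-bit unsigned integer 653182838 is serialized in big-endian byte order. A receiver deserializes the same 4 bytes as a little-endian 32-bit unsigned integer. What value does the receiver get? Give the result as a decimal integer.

1992814118

653182838 in 32-bit hexadecimal is 0x26EEC776.
Stored big-endian, the bytes at ascending addresses are 26 EE C7 76.
Read back as little-endian, the first byte is least significant, giving 0x76C7EE26.
0x76C7EE26 = 1992814118.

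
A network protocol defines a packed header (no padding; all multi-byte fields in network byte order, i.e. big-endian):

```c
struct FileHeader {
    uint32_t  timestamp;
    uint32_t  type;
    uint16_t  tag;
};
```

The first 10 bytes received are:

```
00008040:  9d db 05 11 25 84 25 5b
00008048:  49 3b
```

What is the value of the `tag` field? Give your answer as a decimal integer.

`tag` follows `timestamp` (4 B), `type` (4 B), so it starts at offset 4 + 4 = 8 and occupies 2 bytes.
Bytes at offsets 8..9: 49 3B.
Big-endian stores the most-significant byte at the lowest address.
The bytes are already most-significant first: 0x493B.
0x493B = 18747.

18747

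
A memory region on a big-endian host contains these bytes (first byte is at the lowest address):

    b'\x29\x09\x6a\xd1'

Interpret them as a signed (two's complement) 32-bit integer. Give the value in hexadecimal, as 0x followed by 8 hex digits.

0x29096AD1

Big-endian stores the most-significant byte at the lowest address.
The bytes are already most-significant first: 0x29096AD1.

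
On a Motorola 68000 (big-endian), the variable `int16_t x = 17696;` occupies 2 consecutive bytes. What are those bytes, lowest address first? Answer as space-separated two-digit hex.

17696 in hexadecimal, padded to 16 bits, is 0x4520.
Split into bytes (most-significant first): 45 20.
In big-endian order the high byte comes first in memory.
So the memory order matches the most-significant-first order: 45 20.

45 20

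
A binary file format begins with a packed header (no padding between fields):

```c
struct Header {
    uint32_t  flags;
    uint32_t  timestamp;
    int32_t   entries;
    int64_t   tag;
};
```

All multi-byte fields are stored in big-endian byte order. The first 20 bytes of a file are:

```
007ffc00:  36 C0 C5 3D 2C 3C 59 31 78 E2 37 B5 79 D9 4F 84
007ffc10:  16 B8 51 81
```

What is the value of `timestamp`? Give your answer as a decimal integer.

`timestamp` follows `flags` (4 bytes), so it starts at byte offset 4 and occupies 4 bytes.
Bytes at offsets 4..7: 2C 3C 59 31.
In big-endian order the high byte comes first in memory.
The bytes are already most-significant first: 0x2C3C5931.
0x2C3C5931 = 742152497.

742152497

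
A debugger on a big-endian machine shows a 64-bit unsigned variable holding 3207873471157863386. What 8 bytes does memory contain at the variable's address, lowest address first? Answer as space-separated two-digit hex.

3207873471157863386 in hexadecimal, padded to 64 bits, is 0x2C84A7ED0CC383DA.
Split into bytes (most-significant first): 2C 84 A7 ED 0C C3 83 DA.
In big-endian order the high byte comes first in memory.
So the memory order matches the most-significant-first order: 2C 84 A7 ED 0C C3 83 DA.

2C 84 A7 ED 0C C3 83 DA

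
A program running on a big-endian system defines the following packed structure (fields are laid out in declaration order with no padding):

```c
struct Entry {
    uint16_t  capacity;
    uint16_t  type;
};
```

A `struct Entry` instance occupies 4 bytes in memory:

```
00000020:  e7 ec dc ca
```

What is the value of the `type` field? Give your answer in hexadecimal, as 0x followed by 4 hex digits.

0xDCCA

`type` follows `capacity` (2 bytes), so it starts at byte offset 2 and occupies 2 bytes.
Bytes at offsets 2..3: DC CA.
Big-endian: lowest address holds the most-significant byte.
The bytes are already most-significant first: 0xDCCA.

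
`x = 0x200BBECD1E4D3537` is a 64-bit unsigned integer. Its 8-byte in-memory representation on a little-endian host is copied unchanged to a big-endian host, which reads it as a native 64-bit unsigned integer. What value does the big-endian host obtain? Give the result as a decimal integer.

Stored little-endian, the bytes at ascending addresses are 37 35 4D 1E CD BE 0B 20.
Read back as big-endian, the last byte is least significant, giving 0x37354D1ECDBE0B20.
0x37354D1ECDBE0B20 = 3978170640547842848.

3978170640547842848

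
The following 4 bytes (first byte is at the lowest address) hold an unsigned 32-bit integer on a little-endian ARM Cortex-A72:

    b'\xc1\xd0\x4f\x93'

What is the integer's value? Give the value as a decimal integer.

2471481537

In little-endian order the low byte comes first in memory.
Reassemble most-significant byte first: 93 4F D0 C1 → 0x934FD0C1.
0x934FD0C1 = 2471481537.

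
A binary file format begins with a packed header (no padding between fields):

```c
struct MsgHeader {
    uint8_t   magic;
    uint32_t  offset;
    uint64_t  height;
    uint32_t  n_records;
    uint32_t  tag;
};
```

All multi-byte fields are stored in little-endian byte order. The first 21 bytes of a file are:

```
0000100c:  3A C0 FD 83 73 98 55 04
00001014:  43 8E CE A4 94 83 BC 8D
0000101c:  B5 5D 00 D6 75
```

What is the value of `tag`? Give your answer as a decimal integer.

`tag` follows `magic` (1 B), `offset` (4 B), `height` (8 B), `n_records` (4 B), so it starts at offset 1 + 4 + 8 + 4 = 17 and occupies 4 bytes.
Bytes at offsets 17..20: 5D 00 D6 75.
Little-endian stores the least-significant byte at the lowest address.
Reassemble most-significant byte first: 75 D6 00 5D → 0x75D6005D.
0x75D6005D = 1976959069.

1976959069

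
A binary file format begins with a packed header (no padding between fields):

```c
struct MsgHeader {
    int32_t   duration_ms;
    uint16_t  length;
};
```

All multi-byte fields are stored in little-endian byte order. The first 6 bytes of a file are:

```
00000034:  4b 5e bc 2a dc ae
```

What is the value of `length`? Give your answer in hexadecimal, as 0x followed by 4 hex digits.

`length` follows `duration_ms` (4 bytes), so it starts at byte offset 4 and occupies 2 bytes.
Bytes at offsets 4..5: DC AE.
Little-endian stores the least-significant byte at the lowest address.
Reassemble most-significant byte first: AE DC → 0xAEDC.

0xAEDC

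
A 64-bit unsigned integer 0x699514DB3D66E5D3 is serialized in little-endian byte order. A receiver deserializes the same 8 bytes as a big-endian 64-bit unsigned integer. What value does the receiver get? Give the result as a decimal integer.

15268722527524132201

Stored little-endian, the bytes at ascending addresses are D3 E5 66 3D DB 14 95 69.
Read back as big-endian, the last byte is least significant, giving 0xD3E5663DDB149569.
0xD3E5663DDB149569 = 15268722527524132201.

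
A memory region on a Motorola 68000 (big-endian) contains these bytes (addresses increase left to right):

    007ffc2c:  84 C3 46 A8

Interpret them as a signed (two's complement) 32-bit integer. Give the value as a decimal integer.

In big-endian order the high byte comes first in memory.
The bytes are already most-significant first: 0x84C346A8.
Top bit is set, so as a signed 32-bit value this is 0x84C346A8 − 2^32 = -2067577176.

-2067577176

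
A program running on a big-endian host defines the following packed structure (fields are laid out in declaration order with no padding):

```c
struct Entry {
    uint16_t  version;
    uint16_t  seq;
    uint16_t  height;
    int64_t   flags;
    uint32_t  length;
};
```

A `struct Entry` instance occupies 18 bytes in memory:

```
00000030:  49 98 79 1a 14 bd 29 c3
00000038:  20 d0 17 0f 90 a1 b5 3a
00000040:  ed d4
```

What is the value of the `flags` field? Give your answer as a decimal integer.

3009285054125805729

`flags` follows `version` (2 B), `seq` (2 B), `height` (2 B), so it starts at offset 2 + 2 + 2 = 6 and occupies 8 bytes.
Bytes at offsets 6..13: 29 C3 20 D0 17 0F 90 A1.
Big-endian stores the most-significant byte at the lowest address.
The bytes are already most-significant first: 0x29C320D0170F90A1.
0x29C320D0170F90A1 = 3009285054125805729.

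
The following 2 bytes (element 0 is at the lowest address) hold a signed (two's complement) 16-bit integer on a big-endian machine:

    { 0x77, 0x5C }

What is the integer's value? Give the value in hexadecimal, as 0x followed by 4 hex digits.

Big-endian stores the most-significant byte at the lowest address.
The bytes are already most-significant first: 0x775C.

0x775C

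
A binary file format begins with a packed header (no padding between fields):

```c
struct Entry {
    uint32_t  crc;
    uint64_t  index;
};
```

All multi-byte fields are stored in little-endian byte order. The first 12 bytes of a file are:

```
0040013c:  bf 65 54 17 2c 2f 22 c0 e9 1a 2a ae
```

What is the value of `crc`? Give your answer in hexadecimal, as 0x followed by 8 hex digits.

0x175465BF

`crc` is the first field, at byte offset 0, occupying 4 bytes.
Bytes at offsets 0..3: BF 65 54 17.
Little-endian stores the least-significant byte at the lowest address.
Reassemble most-significant byte first: 17 54 65 BF → 0x175465BF.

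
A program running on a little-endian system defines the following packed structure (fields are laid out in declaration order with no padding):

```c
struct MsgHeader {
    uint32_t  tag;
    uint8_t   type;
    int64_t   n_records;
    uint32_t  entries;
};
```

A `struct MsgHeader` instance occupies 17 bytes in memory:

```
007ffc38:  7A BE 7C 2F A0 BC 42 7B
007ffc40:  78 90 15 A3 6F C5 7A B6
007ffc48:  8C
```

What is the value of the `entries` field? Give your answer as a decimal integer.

`entries` follows `tag` (4 B), `type` (1 B), `n_records` (8 B), so it starts at offset 4 + 1 + 8 = 13 and occupies 4 bytes.
Bytes at offsets 13..16: C5 7A B6 8C.
Little-endian: lowest address holds the least-significant byte.
Reassemble most-significant byte first: 8C B6 7A C5 → 0x8CB67AC5.
0x8CB67AC5 = 2360769221.

2360769221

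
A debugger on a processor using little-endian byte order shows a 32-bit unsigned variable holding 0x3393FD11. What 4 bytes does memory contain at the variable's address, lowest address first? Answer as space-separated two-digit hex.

11 FD 93 33

Split into bytes (most-significant first): 33 93 FD 11.
Little-endian stores the least-significant byte at the lowest address.
So at ascending addresses the bytes are 11 FD 93 33.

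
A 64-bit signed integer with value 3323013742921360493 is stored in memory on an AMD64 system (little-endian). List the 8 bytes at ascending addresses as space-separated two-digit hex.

6D A4 91 A2 64 B7 1D 2E

3323013742921360493 in hexadecimal, padded to 64 bits, is 0x2E1DB764A291A46D.
Split into bytes (most-significant first): 2E 1D B7 64 A2 91 A4 6D.
Little-endian: lowest address holds the least-significant byte.
So at ascending addresses the bytes are 6D A4 91 A2 64 B7 1D 2E.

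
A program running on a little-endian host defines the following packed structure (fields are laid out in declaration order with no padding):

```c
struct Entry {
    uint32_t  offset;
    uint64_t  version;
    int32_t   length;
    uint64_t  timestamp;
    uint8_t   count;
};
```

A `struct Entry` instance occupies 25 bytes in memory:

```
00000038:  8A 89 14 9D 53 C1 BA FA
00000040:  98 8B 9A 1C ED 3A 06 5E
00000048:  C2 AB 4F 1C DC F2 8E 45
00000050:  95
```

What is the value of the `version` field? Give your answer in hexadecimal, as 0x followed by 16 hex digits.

0x1C9A8B98FABAC153

`version` follows `offset` (4 bytes), so it starts at byte offset 4 and occupies 8 bytes.
Bytes at offsets 4..11: 53 C1 BA FA 98 8B 9A 1C.
In little-endian order the low byte comes first in memory.
Reassemble most-significant byte first: 1C 9A 8B 98 FA BA C1 53 → 0x1C9A8B98FABAC153.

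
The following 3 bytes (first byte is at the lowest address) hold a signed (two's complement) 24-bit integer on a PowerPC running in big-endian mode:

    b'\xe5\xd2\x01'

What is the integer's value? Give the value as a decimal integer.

Big-endian: lowest address holds the most-significant byte.
The bytes are already most-significant first: 0xE5D201.
Top bit is set, so as a signed 24-bit value this is 0xE5D201 − 2^24 = -1715711.

-1715711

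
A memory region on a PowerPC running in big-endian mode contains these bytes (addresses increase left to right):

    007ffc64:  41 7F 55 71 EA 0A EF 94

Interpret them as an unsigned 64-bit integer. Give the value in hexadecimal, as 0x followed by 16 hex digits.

0x417F5571EA0AEF94

In big-endian order the high byte comes first in memory.
The bytes are already most-significant first: 0x417F5571EA0AEF94.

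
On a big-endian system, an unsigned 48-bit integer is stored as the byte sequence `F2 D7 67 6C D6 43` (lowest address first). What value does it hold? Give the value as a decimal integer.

In big-endian order the high byte comes first in memory.
The bytes are already most-significant first: 0xF2D7676CD643.
0xF2D7676CD643 = 267006967076419.

267006967076419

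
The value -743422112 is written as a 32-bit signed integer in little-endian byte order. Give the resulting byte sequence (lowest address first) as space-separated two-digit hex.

60 47 B0 D3

Two's complement of -743422112 in 32 bits: 743422112 = 0x2C4FB8A0; invert → 0xD3B0475F; add 1 → 0xD3B04760.
Split into bytes (most-significant first): D3 B0 47 60.
Little-endian stores the least-significant byte at the lowest address.
So at ascending addresses the bytes are 60 47 B0 D3.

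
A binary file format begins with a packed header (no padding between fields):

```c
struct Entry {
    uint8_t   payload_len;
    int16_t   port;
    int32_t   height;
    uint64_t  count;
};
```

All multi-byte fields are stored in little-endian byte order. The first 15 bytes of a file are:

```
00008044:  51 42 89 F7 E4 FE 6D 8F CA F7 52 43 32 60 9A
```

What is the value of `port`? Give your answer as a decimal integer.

-30398

`port` follows `payload_len` (1 byte), so it starts at byte offset 1 and occupies 2 bytes.
Bytes at offsets 1..2: 42 89.
In little-endian order the low byte comes first in memory.
Reassemble most-significant byte first: 89 42 → 0x8942.
Top bit is set, so as a signed 16-bit value this is 0x8942 − 2^16 = -30398.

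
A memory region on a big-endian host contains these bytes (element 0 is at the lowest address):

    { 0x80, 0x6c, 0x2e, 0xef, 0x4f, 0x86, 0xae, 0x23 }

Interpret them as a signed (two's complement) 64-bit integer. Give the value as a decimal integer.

-9192921134003737053

Big-endian stores the most-significant byte at the lowest address.
The bytes are already most-significant first: 0x806C2EEF4F86AE23.
Top bit is set, so as a signed 64-bit value this is 0x806C2EEF4F86AE23 − 2^64 = -9192921134003737053.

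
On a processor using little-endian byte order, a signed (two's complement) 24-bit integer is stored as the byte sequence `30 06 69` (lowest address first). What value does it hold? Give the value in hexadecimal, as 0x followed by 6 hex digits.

Little-endian: lowest address holds the least-significant byte.
Reassemble most-significant byte first: 69 06 30 → 0x690630.

0x690630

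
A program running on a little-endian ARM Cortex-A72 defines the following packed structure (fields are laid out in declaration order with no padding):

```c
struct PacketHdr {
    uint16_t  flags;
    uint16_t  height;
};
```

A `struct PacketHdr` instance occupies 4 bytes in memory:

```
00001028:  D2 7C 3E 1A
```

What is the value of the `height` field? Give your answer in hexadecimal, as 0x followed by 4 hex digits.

`height` follows `flags` (2 bytes), so it starts at byte offset 2 and occupies 2 bytes.
Bytes at offsets 2..3: 3E 1A.
Little-endian: lowest address holds the least-significant byte.
Reassemble most-significant byte first: 1A 3E → 0x1A3E.

0x1A3E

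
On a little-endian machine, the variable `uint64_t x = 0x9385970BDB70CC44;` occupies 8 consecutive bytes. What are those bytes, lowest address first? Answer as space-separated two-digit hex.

44 CC 70 DB 0B 97 85 93

Split into bytes (most-significant first): 93 85 97 0B DB 70 CC 44.
Little-endian: lowest address holds the least-significant byte.
So at ascending addresses the bytes are 44 CC 70 DB 0B 97 85 93.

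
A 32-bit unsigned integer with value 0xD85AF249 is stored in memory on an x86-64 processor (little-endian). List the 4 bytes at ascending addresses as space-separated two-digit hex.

Split into bytes (most-significant first): D8 5A F2 49.
Little-endian: lowest address holds the least-significant byte.
So at ascending addresses the bytes are 49 F2 5A D8.

49 F2 5A D8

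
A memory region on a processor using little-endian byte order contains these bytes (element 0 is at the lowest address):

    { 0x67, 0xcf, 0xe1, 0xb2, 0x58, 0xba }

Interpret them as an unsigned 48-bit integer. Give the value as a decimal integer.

204890121031527

Little-endian stores the least-significant byte at the lowest address.
Reassemble most-significant byte first: BA 58 B2 E1 CF 67 → 0xBA58B2E1CF67.
0xBA58B2E1CF67 = 204890121031527.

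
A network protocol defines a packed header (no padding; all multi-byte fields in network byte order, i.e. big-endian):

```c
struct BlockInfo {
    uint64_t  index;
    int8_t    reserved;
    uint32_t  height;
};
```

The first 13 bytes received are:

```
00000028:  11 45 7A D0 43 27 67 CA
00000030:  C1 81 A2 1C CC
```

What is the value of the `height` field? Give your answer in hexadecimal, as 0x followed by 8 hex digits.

`height` follows `index` (8 B), `reserved` (1 B), so it starts at offset 8 + 1 = 9 and occupies 4 bytes.
Bytes at offsets 9..12: 81 A2 1C CC.
Big-endian stores the most-significant byte at the lowest address.
The bytes are already most-significant first: 0x81A21CCC.

0x81A21CCC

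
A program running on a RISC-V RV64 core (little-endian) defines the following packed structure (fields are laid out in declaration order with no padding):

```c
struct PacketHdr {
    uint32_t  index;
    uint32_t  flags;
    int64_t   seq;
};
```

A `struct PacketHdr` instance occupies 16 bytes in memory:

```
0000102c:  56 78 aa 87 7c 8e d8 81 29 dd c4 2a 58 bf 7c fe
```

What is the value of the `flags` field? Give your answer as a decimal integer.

2178453116

`flags` follows `index` (4 bytes), so it starts at byte offset 4 and occupies 4 bytes.
Bytes at offsets 4..7: 7C 8E D8 81.
Little-endian: lowest address holds the least-significant byte.
Reassemble most-significant byte first: 81 D8 8E 7C → 0x81D88E7C.
0x81D88E7C = 2178453116.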